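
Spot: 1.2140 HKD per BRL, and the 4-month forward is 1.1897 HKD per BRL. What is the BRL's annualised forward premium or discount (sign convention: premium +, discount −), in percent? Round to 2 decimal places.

-6.00%

T = 4/12 years.
BRL trades forward at -2.00165% vs spot over the period.
Per annum: -0.0200165 / (4/12) = -0.060049 = -6.00%.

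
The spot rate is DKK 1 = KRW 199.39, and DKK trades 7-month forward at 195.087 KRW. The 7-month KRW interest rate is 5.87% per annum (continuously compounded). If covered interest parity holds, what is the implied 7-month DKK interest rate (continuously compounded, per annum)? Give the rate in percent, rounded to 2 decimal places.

9.61%

T = 7/12 years.
CIP gives F = S · g_KRW/g_DKK, so g_KRW/g_DKK = 195.087/199.39 = 0.9784192.
KRW growth factor: e^(0.0587×7/12) = 1.0348347.
That pins the DKK growth at 1.0576598.
Take logs: ln 1.0576598 / (7/12) = 0.096101, so 9.61%.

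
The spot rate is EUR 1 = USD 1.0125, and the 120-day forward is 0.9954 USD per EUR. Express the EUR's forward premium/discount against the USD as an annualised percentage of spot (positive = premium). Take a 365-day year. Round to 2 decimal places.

T = 120/365 years.
Period premium: (0.9954 − 1.0125)/1.0125 = -0.0168889.
Per annum: -0.0168889 / (120/365) = -0.051370 = -5.14%.

-5.14%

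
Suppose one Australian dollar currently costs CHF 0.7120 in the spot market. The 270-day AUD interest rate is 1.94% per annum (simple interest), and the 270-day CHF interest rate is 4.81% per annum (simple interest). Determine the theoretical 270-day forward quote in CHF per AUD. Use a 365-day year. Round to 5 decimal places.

T = 270/365 years.
CHF accumulates by 1 + 0.0481×270/365 = 1.0355808.
Growth of 1 AUD over T: 1 + 0.0194×270/365 = 1.0143507.
CIP: F = S · (grow CHF)/(grow AUD) = 0.712 × 1.0355808/1.0143507 = 0.7269020 CHF per AUD.

0.72690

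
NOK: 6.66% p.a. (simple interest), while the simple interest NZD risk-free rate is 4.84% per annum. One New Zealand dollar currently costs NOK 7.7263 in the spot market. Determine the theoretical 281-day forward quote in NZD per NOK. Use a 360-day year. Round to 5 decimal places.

0.12768

T = 281/360 years.
NOK growth factor: 1 + 0.0666×281/360 = 1.051985.
Growth of 1 NZD over T: 1 + 0.0484×281/360 = 1.0377789.
So F = 7.7263 × 1.051985 / 1.0377789 = 7.832065 (NOK/NZD).
Invert for NZD per NOK: 1 / 7.832065 = 0.12768.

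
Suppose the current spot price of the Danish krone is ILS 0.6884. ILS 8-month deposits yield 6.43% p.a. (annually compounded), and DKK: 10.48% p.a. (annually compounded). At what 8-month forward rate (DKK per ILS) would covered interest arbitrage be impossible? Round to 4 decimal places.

1.4893

T = 8/12 years.
ILS growth factor: (1 + 0.0643)^(8/12) = 1.0424199.
DKK growth factor: (1 + 0.1048)^(8/12) = 1.0686999.
Forward (ILS per DKK) = 0.6884 × 1.0424199 / 1.0686999 = 0.6714718.
Invert for DKK per ILS: 1 / 0.6714718 = 1.4893.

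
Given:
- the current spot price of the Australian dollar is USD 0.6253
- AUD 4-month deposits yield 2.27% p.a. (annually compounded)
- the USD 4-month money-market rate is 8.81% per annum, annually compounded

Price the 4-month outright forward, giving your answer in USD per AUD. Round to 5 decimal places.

0.63835

T = 4/12 years.
USD growth factor: (1 + 0.0881)^(4/12) = 1.0285441.
AUD accumulates by (1 + 0.0227)^(4/12) = 1.0075101.
So F = 0.6253 × 1.0285441 / 1.0075101 = 0.6383545 (USD/AUD).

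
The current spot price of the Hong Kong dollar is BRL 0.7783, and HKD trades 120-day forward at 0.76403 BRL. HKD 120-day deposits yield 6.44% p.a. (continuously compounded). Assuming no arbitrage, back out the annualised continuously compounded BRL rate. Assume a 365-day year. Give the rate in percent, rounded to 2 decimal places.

T = 120/365 years.
By CIP, F/S equals the BRL-to-HKD growth ratio: 0.76403/0.7783 = 0.9816652.
The HKD side grows by e^(0.0644×120/365) = 1.0213983.
Hence g_BRL = 1.0026712.
r = ln(1.0026712)/(120/365) = 0.008114 → 0.81%.

0.81%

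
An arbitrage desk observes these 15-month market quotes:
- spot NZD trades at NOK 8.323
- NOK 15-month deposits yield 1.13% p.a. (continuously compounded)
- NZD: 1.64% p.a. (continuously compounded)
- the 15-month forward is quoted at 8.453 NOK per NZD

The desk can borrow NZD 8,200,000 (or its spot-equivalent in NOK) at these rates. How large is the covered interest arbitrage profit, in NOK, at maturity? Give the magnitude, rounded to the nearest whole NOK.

NOK 1,530,762

T = 15/12 years.
Route A — deposit NZD, sell forward: 8,200,000 × 1.0207115682 × 8.453 = NOK 70,750,214.07.
Route B — convert at spot, deposit NOK: 8,200,000 × 8.323 × 1.0142252292 = NOK 69,219,451.98.
The quoted forward overvalues NZD, so borrow NOK, buy NZD at spot, deposit the NZD at 1.64%, and sell the proceeds forward at 8.453.
The gap between the two covered legs is NOK 1,530,762.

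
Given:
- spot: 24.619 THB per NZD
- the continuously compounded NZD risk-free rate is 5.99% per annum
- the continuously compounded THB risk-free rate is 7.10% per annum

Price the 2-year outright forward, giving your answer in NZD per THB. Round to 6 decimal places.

T = 2 years.
Growth of 1 THB over T: e^(0.0710×2) = 1.1525766.
NZD accumulates by e^(0.0599×2) = 1.1272714.
Forward (THB per NZD) = 24.619 × 1.1525766 / 1.1272714 = 25.17165.
Quoted the other way: 1/25.17165 = 0.039727 NZD per THB.

0.039727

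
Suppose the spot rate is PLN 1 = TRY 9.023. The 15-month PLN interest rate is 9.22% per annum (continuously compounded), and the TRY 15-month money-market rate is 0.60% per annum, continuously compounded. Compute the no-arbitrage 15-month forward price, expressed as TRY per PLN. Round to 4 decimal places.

8.1013

T = 15/12 years.
TRY accumulates by e^(0.0060×15/12) = 1.0075282.
PLN accumulates by e^(0.0922×15/12) = 1.1221539.
CIP: F = S · (grow TRY)/(grow PLN) = 9.023 × 1.0075282/1.1221539 = 8.101319 TRY per PLN.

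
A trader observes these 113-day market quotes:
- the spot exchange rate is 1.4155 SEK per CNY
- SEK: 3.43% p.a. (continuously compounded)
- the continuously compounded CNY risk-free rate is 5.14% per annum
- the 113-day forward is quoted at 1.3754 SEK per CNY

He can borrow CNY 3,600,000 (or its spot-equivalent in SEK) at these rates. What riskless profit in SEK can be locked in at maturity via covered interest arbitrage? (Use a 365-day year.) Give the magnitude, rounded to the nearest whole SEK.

SEK 119,338

T = 113/365 years.
Invest the CNY and cover forward: 3,600,000 × 1.016040161 × 1.3754 = SEK 5,030,861.89.
Convert at spot and invest in SEK: 3,600,000 × 1.4155 × 1.010675485 = SEK 5,150,200.14.
The quoted forward undervalues CNY, so borrow CNY, convert to SEK at spot, deposit the SEK at 3.43%, and buy CNY forward at 1.3754 to cover the loan.
The gap between the two covered legs is SEK 119,338.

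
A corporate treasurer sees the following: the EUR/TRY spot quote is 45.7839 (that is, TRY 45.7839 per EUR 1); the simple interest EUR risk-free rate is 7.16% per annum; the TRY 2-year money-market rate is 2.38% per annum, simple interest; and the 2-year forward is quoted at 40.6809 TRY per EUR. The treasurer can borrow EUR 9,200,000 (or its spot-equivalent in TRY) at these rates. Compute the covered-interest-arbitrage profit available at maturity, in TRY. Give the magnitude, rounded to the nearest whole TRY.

T = 2 years.
Invest the EUR and cover forward: 9,200,000 × 1.143200 × 40.6809 = TRY 427,858,924.90.
Convert at spot and invest in TRY: 9,200,000 × 45.7839 × 1.047600 = TRY 441,261,565.49.
The quoted forward undervalues EUR, so borrow EUR, convert to TRY at spot, deposit the TRY at 2.38%, and buy EUR forward at 40.6809 to cover the loan.
Arbitrage profit = |427,858,924.90 − 441,261,565.49| = TRY 13,402,641.

TRY 13,402,641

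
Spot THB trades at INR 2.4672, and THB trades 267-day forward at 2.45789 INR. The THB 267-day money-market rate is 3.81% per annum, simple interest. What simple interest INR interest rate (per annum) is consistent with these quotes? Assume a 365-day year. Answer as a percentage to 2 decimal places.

3.28%

T = 267/365 years.
By CIP, F/S equals the INR-to-THB growth ratio: 2.45789/2.4672 = 0.9962265.
The THB side grows by 1 + 0.0381×267/365 = 1.0278704.
Hence g_INR = 1.0239917.
(1.0239917 − 1)/T = 0.032798, i.e. 3.28%.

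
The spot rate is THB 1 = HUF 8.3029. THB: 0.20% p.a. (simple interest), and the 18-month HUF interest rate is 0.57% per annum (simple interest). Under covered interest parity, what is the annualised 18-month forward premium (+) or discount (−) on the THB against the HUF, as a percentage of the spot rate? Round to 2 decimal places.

T = 18/12 years.
No-arbitrage forward: 8.3029 × 1.008550 / 1.003000 = 8.3488433 HUF/THB.
(F − S)/S ÷ T = (8.3488433 − 8.3029)/8.3029/(18/12) = 0.003689 → 0.37%.

+0.37%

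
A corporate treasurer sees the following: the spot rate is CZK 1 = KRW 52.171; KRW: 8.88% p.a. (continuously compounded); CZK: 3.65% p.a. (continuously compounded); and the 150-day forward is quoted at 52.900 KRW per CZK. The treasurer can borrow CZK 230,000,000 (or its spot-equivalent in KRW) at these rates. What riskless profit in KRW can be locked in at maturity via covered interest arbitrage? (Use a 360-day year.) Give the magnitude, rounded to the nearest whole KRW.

T = 150/360 years.
Invest the CZK and cover forward: 230,000,000 × 1.015324568535 × 52.900 = KRW 12,353,454,025.37.
Convert at spot and invest in KRW: 230,000,000 × 52.171 × 1.037693020838 = KRW 12,451,620,995.73.
The quoted forward undervalues CZK, so borrow CZK, convert to KRW at spot, deposit the KRW at 8.88%, and buy CZK forward at 52.900 to cover the loan.
Profit = 12,451,620,995.73 − 12,353,454,025.37 = KRW 98,166,970.

KRW 98,166,970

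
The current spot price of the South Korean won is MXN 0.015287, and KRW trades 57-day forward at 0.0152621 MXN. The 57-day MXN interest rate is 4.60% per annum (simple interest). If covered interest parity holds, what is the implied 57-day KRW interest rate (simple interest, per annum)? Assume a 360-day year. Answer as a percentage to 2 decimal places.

T = 57/360 years.
F/S = 0.0152621/0.015287 = 0.9983712 = (growth of MXN) / (growth of KRW).
MXN growth factor: 1 + 0.0460×57/360 = 1.0072833.
That pins the KRW growth at 1.0089266.
(1.0089266 − 1)/T = 0.056379, i.e. 5.64%.

5.64%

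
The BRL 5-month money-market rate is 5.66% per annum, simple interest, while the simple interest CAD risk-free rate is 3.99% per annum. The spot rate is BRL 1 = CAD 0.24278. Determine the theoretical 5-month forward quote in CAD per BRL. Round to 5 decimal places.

T = 5/12 years.
CAD growth factor: 1 + 0.0399×5/12 = 1.016625.
BRL accumulates by 1 + 0.0566×5/12 = 1.0235833.
CIP: F = S · (grow CAD)/(grow BRL) = 0.24278 × 1.016625/1.0235833 = 0.2411296 CAD per BRL.

0.24113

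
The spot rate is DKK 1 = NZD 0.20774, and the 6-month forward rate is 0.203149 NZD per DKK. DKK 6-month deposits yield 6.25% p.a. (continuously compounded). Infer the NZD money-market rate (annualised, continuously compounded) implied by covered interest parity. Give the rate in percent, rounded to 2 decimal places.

1.78%

T = 6/12 years.
CIP gives F = S · g_NZD/g_DKK, so g_NZD/g_DKK = 0.203149/0.20774 = 0.9779003.
DKK growth factor: e^(0.0625×6/12) = 1.0317434.
Hence g_NZD = 1.0089422.
r = ln(1.0089422)/(6/12) = 0.017805 → 1.78%.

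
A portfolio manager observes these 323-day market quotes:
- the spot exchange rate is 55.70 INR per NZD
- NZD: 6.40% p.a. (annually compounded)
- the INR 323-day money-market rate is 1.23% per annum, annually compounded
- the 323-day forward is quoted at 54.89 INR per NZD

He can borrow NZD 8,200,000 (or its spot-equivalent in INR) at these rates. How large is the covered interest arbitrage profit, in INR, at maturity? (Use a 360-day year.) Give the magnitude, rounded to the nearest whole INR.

INR 14,083,224

T = 323/360 years.
Invest the NZD and cover forward: 8,200,000 × 1.05723766612 × 54.89 = INR 475,860,559.05.
Convert at spot and invest in INR: 8,200,000 × 55.70 × 1.0110288891 = INR 461,777,334.81.
The quoted forward overvalues NZD, so borrow INR, buy NZD at spot, deposit the NZD at 6.40%, and sell the proceeds forward at 54.89.
Arbitrage profit = |475,860,559.05 − 461,777,334.81| = INR 14,083,224.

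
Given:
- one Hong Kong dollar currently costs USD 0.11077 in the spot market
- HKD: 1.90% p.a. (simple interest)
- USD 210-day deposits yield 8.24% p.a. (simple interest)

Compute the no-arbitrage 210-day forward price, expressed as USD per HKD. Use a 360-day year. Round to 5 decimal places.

T = 210/360 years.
USD growth factor: 1 + 0.0824×210/360 = 1.0480667.
HKD accumulates by 1 + 0.0190×210/360 = 1.0110833.
So F = 0.11077 × 1.0480667 / 1.0110833 = 0.1148217 (USD/HKD).

0.11482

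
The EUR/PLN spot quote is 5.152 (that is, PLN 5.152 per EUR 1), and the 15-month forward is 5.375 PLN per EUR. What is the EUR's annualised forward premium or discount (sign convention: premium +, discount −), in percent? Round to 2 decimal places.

+3.46%

T = 15/12 years.
Period premium: (5.375 − 5.152)/5.152 = 0.0432842.
Per annum: 0.0432842 / (15/12) = 0.034627 = 3.46%.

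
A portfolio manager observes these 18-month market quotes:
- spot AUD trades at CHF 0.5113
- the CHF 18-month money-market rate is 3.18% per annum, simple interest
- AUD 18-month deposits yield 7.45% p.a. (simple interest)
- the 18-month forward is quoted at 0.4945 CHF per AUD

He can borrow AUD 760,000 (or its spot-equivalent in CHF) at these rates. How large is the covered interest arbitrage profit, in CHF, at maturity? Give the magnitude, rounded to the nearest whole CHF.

T = 18/12 years.
Route A — deposit AUD, sell forward: 760,000 × 1.111750 × 0.4945 = CHF 417,817.89.
Route B — convert at spot, deposit CHF: 760,000 × 0.5113 × 1.047700 = CHF 407,123.65.
The quoted forward overvalues AUD, so borrow CHF, buy AUD at spot, deposit the AUD at 7.45%, and sell the proceeds forward at 0.4945.
The gap between the two covered legs is CHF 10,694.

CHF 10,694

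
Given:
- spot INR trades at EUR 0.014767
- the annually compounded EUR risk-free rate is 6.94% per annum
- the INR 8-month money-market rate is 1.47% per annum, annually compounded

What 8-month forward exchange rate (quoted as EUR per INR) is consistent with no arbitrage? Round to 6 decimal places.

0.015293

T = 8/12 years.
EUR accumulates by (1 + 0.0694)^(8/12) = 1.0457474.
Growth of 1 INR over T: (1 + 0.0147)^(8/12) = 1.0097761.
Forward (EUR per INR) = 0.014767 × 1.0457474 / 1.0097761 = 0.01529305.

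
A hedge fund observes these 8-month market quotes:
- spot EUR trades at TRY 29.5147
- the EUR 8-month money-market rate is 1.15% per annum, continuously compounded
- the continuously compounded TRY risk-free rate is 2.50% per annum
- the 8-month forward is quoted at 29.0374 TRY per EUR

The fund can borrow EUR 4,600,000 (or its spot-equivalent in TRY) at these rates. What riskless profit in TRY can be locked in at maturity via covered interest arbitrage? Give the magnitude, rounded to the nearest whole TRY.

TRY 3,449,348

T = 8/12 years.
Route A — deposit EUR, sell forward: 4,600,000 × 1.0076961308 × 29.0374 = TRY 134,600,027.89.
Route B — convert at spot, deposit TRY: 4,600,000 × 29.5147 × 1.01680633039 = TRY 138,049,375.48.
The quoted forward undervalues EUR, so borrow EUR, convert to TRY at spot, deposit the TRY at 2.50%, and buy EUR forward at 29.0374 to cover the loan.
Arbitrage profit = |134,600,027.89 − 138,049,375.48| = TRY 3,449,348.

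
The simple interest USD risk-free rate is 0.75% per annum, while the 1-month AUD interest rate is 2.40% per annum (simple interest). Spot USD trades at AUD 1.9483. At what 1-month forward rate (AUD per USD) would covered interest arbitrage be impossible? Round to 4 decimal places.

1.9510

T = 1/12 years.
AUD growth factor: 1 + 0.0240×1/12 = 1.002000.
USD growth factor: 1 + 0.0075×1/12 = 1.000625.
So F = 1.9483 × 1.002000 / 1.000625 = 1.950977 (AUD/USD).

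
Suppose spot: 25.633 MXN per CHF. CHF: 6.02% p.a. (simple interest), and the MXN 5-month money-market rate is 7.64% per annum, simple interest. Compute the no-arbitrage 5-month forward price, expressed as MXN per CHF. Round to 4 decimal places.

T = 5/12 years.
Growth of 1 MXN over T: 1 + 0.0764×5/12 = 1.03183333.
Growth of 1 CHF over T: 1 + 0.0602×5/12 = 1.02508333.
CIP: F = S · (grow MXN)/(grow CHF) = 25.633 × 1.03183333/1.02508333 = 25.801789 MXN per CHF.

25.8018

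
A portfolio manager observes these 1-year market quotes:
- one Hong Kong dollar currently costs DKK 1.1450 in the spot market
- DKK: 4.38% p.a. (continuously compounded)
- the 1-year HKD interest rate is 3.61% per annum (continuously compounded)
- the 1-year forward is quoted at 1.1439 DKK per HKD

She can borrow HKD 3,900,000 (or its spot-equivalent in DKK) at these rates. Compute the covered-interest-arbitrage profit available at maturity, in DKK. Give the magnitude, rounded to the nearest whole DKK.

T = 1 year.
Keep in HKD, deliver into the forward: 3,900,000·1.036759517·1.1439 = DKK 4,625,201.92.
Swap to DKK now, deposit: 3,900,000·1.1450·1.044773379 = DKK 4,665,435.52.
The quoted forward undervalues HKD, so borrow HKD, convert to DKK at spot, deposit the DKK at 4.38%, and buy HKD forward at 1.1439 to cover the loan.
Profit = 4,665,435.52 − 4,625,201.92 = DKK 40,234.

DKK 40,234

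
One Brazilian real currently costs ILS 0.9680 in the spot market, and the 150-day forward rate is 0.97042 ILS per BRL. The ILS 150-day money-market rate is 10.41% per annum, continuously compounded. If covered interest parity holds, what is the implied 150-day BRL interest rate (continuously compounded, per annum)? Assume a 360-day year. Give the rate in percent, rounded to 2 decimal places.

T = 150/360 years.
F/S = 0.97042/0.968 = 1.0025000 = (growth of ILS) / (growth of BRL).
ILS growth factor: e^(0.1041×150/360) = 1.0443294.
That pins the BRL growth at 1.0417251.
r = ln(1.0417251)/(150/360) = 0.098107 → 9.81%.

9.81%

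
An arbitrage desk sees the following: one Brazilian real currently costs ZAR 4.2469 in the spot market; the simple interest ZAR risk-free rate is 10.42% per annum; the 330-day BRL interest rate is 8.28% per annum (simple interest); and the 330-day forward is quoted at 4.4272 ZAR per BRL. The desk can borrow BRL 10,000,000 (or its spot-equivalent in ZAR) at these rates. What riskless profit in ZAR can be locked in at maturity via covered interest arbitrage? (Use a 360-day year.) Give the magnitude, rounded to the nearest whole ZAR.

ZAR 1,106,747

T = 330/360 years.
Keep in BRL, deliver into the forward: 10,000,000·1.075900·4.4272 = ZAR 47,632,244.80.
Swap to ZAR now, deposit: 10,000,000·4.2469·1.0955166667 = ZAR 46,525,497.32.
The quoted forward overvalues BRL, so borrow ZAR, buy BRL at spot, deposit the BRL at 8.28%, and sell the proceeds forward at 4.4272.
Profit = 47,632,244.80 − 46,525,497.32 = ZAR 1,106,747.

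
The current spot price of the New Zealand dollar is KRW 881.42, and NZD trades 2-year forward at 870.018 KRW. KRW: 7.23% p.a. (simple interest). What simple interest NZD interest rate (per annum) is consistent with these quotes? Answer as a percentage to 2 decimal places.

7.98%

T = 2 years.
CIP gives F = S · g_KRW/g_NZD, so g_KRW/g_NZD = 870.018/881.42 = 0.9870641.
The KRW side grows by 1 + 0.0723×2 = 1.144600.
That pins the NZD growth at 1.1596005.
(1.1596005 − 1)/T = 0.079800, i.e. 7.98%.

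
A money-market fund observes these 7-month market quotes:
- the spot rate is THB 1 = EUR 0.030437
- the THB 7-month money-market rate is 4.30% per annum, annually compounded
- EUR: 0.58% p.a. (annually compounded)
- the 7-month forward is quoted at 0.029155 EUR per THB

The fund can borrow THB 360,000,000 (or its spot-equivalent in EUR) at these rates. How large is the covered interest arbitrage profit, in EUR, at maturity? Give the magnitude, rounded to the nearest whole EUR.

EUR 237,590

T = 7/12 years.
Route A — deposit THB, sell forward: 360,000,000 × 1.0248630761 × 0.029155 = EUR 10,756,757.87.
Route B — convert at spot, deposit EUR: 360,000,000 × 0.030437 × 1.0033792563 = EUR 10,994,347.59.
The quoted forward undervalues THB, so borrow THB, convert to EUR at spot, deposit the EUR at 0.58%, and buy THB forward at 0.029155 to cover the loan.
The gap between the two covered legs is EUR 237,590.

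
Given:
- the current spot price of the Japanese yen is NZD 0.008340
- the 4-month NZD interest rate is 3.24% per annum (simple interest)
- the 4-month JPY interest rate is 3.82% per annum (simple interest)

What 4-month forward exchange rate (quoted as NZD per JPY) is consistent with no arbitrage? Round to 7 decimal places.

0.0083241

T = 4/12 years.
NZD accumulates by 1 + 0.0324×4/12 = 1.010800.
JPY accumulates by 1 + 0.0382×4/12 = 1.0127333.
So F = 0.00834 × 1.010800 / 1.0127333 = 0.008324079 (NZD/JPY).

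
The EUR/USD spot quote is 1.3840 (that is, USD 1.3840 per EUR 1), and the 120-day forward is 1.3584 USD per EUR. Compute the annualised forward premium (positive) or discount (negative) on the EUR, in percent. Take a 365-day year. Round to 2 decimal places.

T = 120/365 years.
EUR trades forward at -1.84971% vs spot over the period.
Per annum: -0.0184971 / (120/365) = -0.056262 = -5.63%.

-5.63%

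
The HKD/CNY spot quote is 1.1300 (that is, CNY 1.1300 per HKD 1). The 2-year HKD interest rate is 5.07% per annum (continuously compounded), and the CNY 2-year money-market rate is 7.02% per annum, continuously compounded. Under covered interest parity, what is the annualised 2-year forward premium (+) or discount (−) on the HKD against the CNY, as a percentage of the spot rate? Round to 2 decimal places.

T = 2 years.
F = S · g_CNY/g_HKD = 1.13 × 1.150734/1.1067192 = 1.1749407.
Annualised premium = (F − S)/S × (1/T) = (1.1749407 − 1.13)/1.13 ÷ 2 = 1.99%.

+1.99%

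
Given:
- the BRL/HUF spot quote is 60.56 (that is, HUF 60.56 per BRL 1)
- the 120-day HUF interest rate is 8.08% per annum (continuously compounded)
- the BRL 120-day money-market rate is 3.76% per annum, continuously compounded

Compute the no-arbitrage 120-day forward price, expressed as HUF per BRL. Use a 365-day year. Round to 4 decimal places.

T = 120/365 years.
Growth of 1 HUF over T: e^(0.0808×120/365) = 1.02692036.
Growth of 1 BRL over T: e^(0.0376×120/365) = 1.01243836.
CIP: F = S · (grow HUF)/(grow BRL) = 60.56 × 1.02692036/1.01243836 = 61.426255 HUF per BRL.

61.4263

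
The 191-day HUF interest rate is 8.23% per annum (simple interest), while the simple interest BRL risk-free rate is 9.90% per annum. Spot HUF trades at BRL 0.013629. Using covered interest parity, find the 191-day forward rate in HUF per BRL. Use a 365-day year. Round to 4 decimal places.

72.7633

T = 191/365 years.
BRL growth factor: 1 + 0.0990×191/365 = 1.05180548.
Growth of 1 HUF over T: 1 + 0.0823×191/365 = 1.04306658.
CIP: F = S · (grow BRL)/(grow HUF) = 0.013629 × 1.05180548/1.04306658 = 0.013743185 BRL per HUF.
Quoted the other way: 1/0.013743185 = 72.7633 HUF per BRL.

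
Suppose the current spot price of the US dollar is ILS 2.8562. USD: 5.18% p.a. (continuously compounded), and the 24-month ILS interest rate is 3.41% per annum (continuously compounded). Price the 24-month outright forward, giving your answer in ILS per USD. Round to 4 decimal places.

T = 2 years.
ILS accumulates by e^(0.0341×2) = 1.0705794.
USD accumulates by e^(0.0518×2) = 1.1091567.
Forward (ILS per USD) = 2.8562 × 1.0705794 / 1.1091567 = 2.756859.

2.7569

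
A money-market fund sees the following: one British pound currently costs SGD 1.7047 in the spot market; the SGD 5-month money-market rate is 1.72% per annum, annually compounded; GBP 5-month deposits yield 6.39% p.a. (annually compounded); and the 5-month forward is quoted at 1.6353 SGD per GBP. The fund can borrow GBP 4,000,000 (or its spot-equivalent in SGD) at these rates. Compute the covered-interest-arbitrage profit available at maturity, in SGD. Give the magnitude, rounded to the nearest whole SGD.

SGD 155,206

T = 5/12 years.
Invest the GBP and cover forward: 4,000,000 × 1.026144851 × 1.6353 = SGD 6,712,218.70.
Convert at spot and invest in SGD: 4,000,000 × 1.7047 × 1.007131037 = SGD 6,867,425.12.
The quoted forward undervalues GBP, so borrow GBP, convert to SGD at spot, deposit the SGD at 1.72%, and buy GBP forward at 1.6353 to cover the loan.
Arbitrage profit = |6,712,218.70 − 6,867,425.12| = SGD 155,206.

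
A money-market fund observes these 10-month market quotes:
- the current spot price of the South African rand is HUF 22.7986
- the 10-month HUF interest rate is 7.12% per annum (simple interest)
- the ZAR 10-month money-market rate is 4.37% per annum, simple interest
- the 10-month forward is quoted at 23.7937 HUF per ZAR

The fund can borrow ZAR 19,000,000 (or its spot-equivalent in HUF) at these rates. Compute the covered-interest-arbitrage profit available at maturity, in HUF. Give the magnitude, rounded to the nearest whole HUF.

T = 10/12 years.
Invest the ZAR and cover forward: 19,000,000 × 1.03641666667 × 23.7937 = HUF 468,543,557.59.
Convert at spot and invest in HUF: 19,000,000 × 22.7986 × 1.05933333333 = HUF 458,875,021.73.
The quoted forward overvalues ZAR, so borrow HUF, buy ZAR at spot, deposit the ZAR at 4.37%, and sell the proceeds forward at 23.7937.
Arbitrage profit = |468,543,557.59 − 458,875,021.73| = HUF 9,668,536.

HUF 9,668,536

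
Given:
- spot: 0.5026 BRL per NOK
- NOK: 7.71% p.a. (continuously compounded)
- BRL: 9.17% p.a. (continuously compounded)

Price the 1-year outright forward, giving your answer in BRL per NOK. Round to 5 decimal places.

0.50999

T = 1 year.
BRL growth factor: e^(0.0917×1) = 1.096036.
NOK accumulates by e^(0.0771×1) = 1.0801501.
CIP: F = S · (grow BRL)/(grow NOK) = 0.5026 × 1.096036/1.0801501 = 0.5099918 BRL per NOK.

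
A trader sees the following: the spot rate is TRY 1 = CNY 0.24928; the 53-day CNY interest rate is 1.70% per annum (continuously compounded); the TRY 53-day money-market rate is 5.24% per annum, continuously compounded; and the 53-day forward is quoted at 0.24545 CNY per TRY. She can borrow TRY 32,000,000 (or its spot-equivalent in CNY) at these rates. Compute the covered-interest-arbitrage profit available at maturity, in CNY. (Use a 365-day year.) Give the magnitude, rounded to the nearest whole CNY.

T = 53/365 years.
Keep in TRY, deliver into the forward: 32,000,000·1.007637787·0.24545 = CNY 7,914,390.23.
Swap to CNY now, deposit: 32,000,000·0.24928·1.002471542 = CNY 7,996,675.39.
The quoted forward undervalues TRY, so borrow TRY, convert to CNY at spot, deposit the CNY at 1.70%, and buy TRY forward at 0.24545 to cover the loan.
Arbitrage profit = |7,914,390.23 − 7,996,675.39| = CNY 82,285.

CNY 82,285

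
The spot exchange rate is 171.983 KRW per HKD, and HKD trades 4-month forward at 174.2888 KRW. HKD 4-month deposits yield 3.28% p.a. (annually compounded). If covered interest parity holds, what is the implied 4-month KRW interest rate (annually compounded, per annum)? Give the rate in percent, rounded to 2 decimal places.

T = 4/12 years.
CIP gives F = S · g_KRW/g_HKD, so g_KRW/g_HKD = 174.2888/171.983 = 1.0134071.
HKD growth factor: (1 + 0.0328)^(4/12) = 1.0108159.
That pins the KRW growth at 1.024368.
r = 1.024368^(12/4) − 1 = 0.074900 → 7.49%.

7.49%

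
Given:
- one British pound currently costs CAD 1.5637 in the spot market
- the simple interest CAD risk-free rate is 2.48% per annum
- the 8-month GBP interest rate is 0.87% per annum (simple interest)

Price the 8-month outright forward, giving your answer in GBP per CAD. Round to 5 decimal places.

T = 8/12 years.
CAD accumulates by 1 + 0.0248×8/12 = 1.0165333.
GBP growth factor: 1 + 0.0087×8/12 = 1.005800.
CIP: F = S · (grow CAD)/(grow GBP) = 1.5637 × 1.0165333/1.005800 = 1.580387 CAD per GBP.
Quoted the other way: 1/1.580387 = 0.63276 GBP per CAD.

0.63276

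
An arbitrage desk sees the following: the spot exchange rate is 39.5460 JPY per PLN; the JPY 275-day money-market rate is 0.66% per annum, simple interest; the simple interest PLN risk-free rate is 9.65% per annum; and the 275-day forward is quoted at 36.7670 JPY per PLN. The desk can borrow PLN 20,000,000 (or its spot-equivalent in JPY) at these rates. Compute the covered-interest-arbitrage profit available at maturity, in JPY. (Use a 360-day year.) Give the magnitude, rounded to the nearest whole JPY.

JPY 5,361,763

T = 275/360 years.
Route A — deposit PLN, sell forward: 20,000,000 × 1.07371527778 × 36.7670 = JPY 789,545,792.36.
Route B — convert at spot, deposit JPY: 20,000,000 × 39.5460 × 1.00504166667 = JPY 794,907,555.00.
The quoted forward undervalues PLN, so borrow PLN, convert to JPY at spot, deposit the JPY at 0.66%, and buy PLN forward at 36.7670 to cover the loan.
The gap between the two covered legs is JPY 5,361,763.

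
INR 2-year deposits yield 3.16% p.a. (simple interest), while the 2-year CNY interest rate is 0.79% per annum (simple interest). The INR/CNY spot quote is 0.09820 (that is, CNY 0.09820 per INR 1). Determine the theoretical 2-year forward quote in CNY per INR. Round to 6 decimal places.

T = 2 years.
CNY accumulates by 1 + 0.0079×2 = 1.015800.
INR accumulates by 1 + 0.0316×2 = 1.063200.
So F = 0.0982 × 1.015800 / 1.063200 = 0.09382201 (CNY/INR).

0.093822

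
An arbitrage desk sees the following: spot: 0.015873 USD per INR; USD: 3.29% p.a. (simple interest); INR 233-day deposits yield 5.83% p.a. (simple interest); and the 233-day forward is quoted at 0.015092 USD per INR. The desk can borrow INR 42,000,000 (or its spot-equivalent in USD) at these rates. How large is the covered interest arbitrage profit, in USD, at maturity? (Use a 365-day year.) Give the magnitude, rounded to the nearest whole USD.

T = 233/365 years.
Route A — deposit INR, sell forward: 42,000,000 × 1.03721616 × 0.015092 = USD 657,453.98.
Route B — convert at spot, deposit USD: 42,000,000 × 0.015873 × 1.02100192 = USD 680,667.27.
The quoted forward undervalues INR, so borrow INR, convert to USD at spot, deposit the USD at 3.29%, and buy INR forward at 0.015092 to cover the loan.
The gap between the two covered legs is USD 23,213.

USD 23,213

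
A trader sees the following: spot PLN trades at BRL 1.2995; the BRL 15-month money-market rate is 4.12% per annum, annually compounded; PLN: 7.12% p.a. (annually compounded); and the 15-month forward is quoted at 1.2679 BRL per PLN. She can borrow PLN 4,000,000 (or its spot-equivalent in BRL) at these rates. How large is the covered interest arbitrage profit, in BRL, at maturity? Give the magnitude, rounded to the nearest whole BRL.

BRL 59,859

T = 15/12 years.
Keep in PLN, deliver into the forward: 4,000,000·1.089778423·1.2679 = BRL 5,526,920.25.
Swap to BRL now, deposit: 4,000,000·1.2995·1.051762541 = BRL 5,467,061.69.
The quoted forward overvalues PLN, so borrow BRL, buy PLN at spot, deposit the PLN at 7.12%, and sell the proceeds forward at 1.2679.
Arbitrage profit = |5,526,920.25 − 5,467,061.69| = BRL 59,859.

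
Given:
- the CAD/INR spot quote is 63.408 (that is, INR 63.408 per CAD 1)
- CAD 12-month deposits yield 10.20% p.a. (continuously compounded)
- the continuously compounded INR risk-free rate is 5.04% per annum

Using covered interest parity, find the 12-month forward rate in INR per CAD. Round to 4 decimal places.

T = 1 year.
INR growth factor: e^(0.0504×1) = 1.05169169.
Growth of 1 CAD over T: e^(0.1020×1) = 1.10738347.
CIP: F = S · (grow INR)/(grow CAD) = 63.408 × 1.05169169/1.10738347 = 60.219128 INR per CAD.

60.2191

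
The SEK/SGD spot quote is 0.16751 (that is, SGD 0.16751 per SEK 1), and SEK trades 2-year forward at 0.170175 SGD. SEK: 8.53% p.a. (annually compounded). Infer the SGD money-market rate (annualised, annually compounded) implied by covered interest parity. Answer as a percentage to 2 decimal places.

T = 2 years.
By CIP, F/S equals the SGD-to-SEK growth ratio: 0.170175/0.16751 = 1.0159095.
SEK growth factor: (1 + 0.0853)^2 = 1.1778761.
Hence g_SGD = 1.1966155.
Annualise: 1.1966155^(1/2) − 1 = 0.093899 = 9.39%.

9.39%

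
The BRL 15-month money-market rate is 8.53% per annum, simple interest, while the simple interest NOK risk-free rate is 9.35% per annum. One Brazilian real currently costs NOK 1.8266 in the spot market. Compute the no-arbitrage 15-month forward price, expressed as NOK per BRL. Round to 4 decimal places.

T = 15/12 years.
Growth of 1 NOK over T: 1 + 0.0935×15/12 = 1.116875.
BRL accumulates by 1 + 0.0853×15/12 = 1.106625.
CIP: F = S · (grow NOK)/(grow BRL) = 1.8266 × 1.116875/1.106625 = 1.843519 NOK per BRL.

1.8435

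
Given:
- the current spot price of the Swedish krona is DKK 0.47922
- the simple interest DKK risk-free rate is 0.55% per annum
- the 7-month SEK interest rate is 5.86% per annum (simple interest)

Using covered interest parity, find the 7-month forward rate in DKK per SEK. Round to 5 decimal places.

T = 7/12 years.
DKK accumulates by 1 + 0.0055×7/12 = 1.0032083.
SEK growth factor: 1 + 0.0586×7/12 = 1.0341833.
Forward (DKK per SEK) = 0.47922 × 1.0032083 / 1.0341833 = 0.4648668.

0.46487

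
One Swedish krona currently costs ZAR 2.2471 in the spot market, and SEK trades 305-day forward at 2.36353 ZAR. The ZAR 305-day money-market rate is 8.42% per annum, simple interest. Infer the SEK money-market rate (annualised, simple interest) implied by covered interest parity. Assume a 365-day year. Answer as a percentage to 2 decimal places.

2.11%

T = 305/365 years.
By CIP, F/S equals the ZAR-to-SEK growth ratio: 2.36353/2.2471 = 1.0518134.
The ZAR side grows by 1 + 0.0842×305/365 = 1.0703589.
So the SEK growth factor = 1.0176319.
(1.0176319 − 1)/T = 0.021100, i.e. 2.11%.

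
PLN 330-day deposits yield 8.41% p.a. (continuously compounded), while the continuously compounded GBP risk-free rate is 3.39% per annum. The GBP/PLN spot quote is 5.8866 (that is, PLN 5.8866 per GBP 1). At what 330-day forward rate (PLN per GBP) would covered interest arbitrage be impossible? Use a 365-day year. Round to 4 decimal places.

6.1599

T = 330/365 years.
Growth of 1 PLN over T: e^(0.0841×330/365) = 1.079001.
GBP growth factor: e^(0.0339×330/365) = 1.0311238.
So F = 5.8866 × 1.079001 / 1.0311238 = 6.159927 (PLN/GBP).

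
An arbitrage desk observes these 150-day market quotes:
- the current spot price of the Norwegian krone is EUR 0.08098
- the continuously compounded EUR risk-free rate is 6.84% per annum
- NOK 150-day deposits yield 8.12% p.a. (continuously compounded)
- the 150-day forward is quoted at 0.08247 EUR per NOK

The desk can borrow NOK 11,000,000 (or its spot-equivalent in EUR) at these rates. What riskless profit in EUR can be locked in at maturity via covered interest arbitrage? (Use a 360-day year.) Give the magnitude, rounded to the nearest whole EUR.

EUR 21,855

T = 150/360 years.
Keep in NOK, deliver into the forward: 11,000,000·1.03441219·0.08247 = EUR 938,387.71.
Swap to EUR now, deposit: 11,000,000·0.08098·1.02891001 = EUR 916,532.46.
The quoted forward overvalues NOK, so borrow EUR, buy NOK at spot, deposit the NOK at 8.12%, and sell the proceeds forward at 0.08247.
Profit = 938,387.71 − 916,532.46 = EUR 21,855.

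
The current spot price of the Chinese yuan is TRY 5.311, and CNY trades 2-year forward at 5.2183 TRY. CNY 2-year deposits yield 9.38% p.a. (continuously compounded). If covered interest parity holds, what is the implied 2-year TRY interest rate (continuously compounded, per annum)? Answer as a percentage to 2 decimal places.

8.50%

T = 2 years.
CIP gives F = S · g_TRY/g_CNY, so g_TRY/g_CNY = 5.2183/5.311 = 0.9825457.
CNY growth factor: e^(0.0938×2) = 1.2063509.
So the TRY growth factor = 1.1852949.
Take logs: ln 1.1852949 / 2 = 0.084996, so 8.50%.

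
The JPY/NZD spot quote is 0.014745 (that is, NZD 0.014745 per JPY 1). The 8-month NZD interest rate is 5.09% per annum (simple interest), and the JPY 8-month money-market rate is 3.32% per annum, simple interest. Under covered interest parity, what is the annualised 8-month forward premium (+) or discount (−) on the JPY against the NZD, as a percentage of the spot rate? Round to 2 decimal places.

+1.73%

T = 8/12 years.
CIP forward (NZD per JPY) = 0.014745 × 1.0339333/1.0221333 = 0.014915223.
Annualised premium = (F − S)/S × (1/T) = (0.014915223 − 0.014745)/0.014745 ÷ (8/12) = 1.73%.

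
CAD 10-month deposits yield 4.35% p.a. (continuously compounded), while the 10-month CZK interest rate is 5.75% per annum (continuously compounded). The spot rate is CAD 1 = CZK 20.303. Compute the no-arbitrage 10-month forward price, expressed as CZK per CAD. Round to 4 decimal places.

20.5413

T = 10/12 years.
Growth of 1 CZK over T: e^(0.0575×10/12) = 1.04908323.
CAD accumulates by e^(0.0435×10/12) = 1.03691504.
CIP: F = S · (grow CZK)/(grow CAD) = 20.303 × 1.04908323/1.03691504 = 20.541256 CZK per CAD.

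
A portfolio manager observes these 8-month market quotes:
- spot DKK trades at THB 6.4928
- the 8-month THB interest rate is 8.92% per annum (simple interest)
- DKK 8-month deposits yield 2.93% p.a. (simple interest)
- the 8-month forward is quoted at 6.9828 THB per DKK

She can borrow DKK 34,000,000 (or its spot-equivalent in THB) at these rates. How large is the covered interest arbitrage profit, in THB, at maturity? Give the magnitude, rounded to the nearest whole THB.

THB 8,169,934

T = 8/12 years.
Keep in DKK, deliver into the forward: 34,000,000·1.01953333333·6.9828 = THB 242,052,710.24.
Swap to THB now, deposit: 34,000,000·6.4928·1.05946666667 = THB 233,882,775.89.
The quoted forward overvalues DKK, so borrow THB, buy DKK at spot, deposit the DKK at 2.93%, and sell the proceeds forward at 6.9828.
Profit = 242,052,710.24 − 233,882,775.89 = THB 8,169,934.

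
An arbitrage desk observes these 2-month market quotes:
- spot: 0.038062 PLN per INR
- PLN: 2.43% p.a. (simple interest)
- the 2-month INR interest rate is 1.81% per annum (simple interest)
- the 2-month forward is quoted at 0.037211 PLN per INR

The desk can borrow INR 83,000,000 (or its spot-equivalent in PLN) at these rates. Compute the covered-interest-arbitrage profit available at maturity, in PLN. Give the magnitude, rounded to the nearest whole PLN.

T = 2/12 years.
Invest the INR and cover forward: 83,000,000 × 1.003016667 × 0.037211 = PLN 3,097,830.02.
Convert at spot and invest in PLN: 83,000,000 × 0.038062 × 1.004050 = PLN 3,171,940.54.
The quoted forward undervalues INR, so borrow INR, convert to PLN at spot, deposit the PLN at 2.43%, and buy INR forward at 0.037211 to cover the loan.
The gap between the two covered legs is PLN 74,111.

PLN 74,111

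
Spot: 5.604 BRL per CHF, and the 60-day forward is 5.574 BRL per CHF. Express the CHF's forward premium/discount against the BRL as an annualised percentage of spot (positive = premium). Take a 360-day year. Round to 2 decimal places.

-3.21%

T = 60/360 years.
(F − S)/S = (5.574 − 5.604)/5.604 = -0.0053533.
Annualise by dividing by T: -0.0053533 / (60/360) = -0.032120 → -3.21%.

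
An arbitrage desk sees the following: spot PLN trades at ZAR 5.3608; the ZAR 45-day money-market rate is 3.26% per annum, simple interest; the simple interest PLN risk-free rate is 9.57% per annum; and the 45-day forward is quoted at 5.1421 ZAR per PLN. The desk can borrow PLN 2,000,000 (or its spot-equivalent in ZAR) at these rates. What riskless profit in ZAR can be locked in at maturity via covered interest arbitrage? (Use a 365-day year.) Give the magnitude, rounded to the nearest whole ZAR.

T = 45/365 years.
Invest the PLN and cover forward: 2,000,000 × 1.0117986301 × 5.1421 = ZAR 10,405,539.47.
Convert at spot and invest in ZAR: 2,000,000 × 5.3608 × 1.0040191781 = ZAR 10,764,692.02.
The quoted forward undervalues PLN, so borrow PLN, convert to ZAR at spot, deposit the ZAR at 3.26%, and buy PLN forward at 5.1421 to cover the loan.
The gap between the two covered legs is ZAR 359,153.

ZAR 359,153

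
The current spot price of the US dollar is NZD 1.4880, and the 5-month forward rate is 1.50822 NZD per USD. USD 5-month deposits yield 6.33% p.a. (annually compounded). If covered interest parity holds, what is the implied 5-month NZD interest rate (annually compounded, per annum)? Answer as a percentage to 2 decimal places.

9.83%

T = 5/12 years.
CIP gives F = S · g_NZD/g_USD, so g_NZD/g_USD = 1.50822/1.488 = 1.0135887.
The USD side grows by (1 + 0.0633)^(5/12) = 1.0259037.
Hence g_NZD = 1.0398444.
r = 1.0398444^(12/5) − 1 = 0.098308 → 9.83%.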